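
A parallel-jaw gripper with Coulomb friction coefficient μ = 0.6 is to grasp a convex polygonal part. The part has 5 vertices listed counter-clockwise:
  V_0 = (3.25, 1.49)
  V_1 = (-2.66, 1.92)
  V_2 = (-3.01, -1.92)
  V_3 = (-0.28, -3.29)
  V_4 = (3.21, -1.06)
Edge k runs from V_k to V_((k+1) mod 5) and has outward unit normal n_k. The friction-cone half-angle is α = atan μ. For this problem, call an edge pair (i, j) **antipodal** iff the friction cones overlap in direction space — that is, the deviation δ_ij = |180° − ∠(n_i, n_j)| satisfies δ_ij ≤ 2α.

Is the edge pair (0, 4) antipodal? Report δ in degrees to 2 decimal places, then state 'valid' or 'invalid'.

α = atan 0.6 = 30.96°;  2α = 61.93°
edge 0: e_0 = (-5.91, +0.43);  n_0 = (+0.0726, +0.9974)
edge 4: e_4 = (+0.04, +2.55);  n_4 = (+0.9999, -0.0157)
∠(n_0, n_4) = 86.74°
δ = |180° − 86.74°| = 93.26°
93.26° > 2α = 61.93°  →  invalid

δ = 93.26°, invalid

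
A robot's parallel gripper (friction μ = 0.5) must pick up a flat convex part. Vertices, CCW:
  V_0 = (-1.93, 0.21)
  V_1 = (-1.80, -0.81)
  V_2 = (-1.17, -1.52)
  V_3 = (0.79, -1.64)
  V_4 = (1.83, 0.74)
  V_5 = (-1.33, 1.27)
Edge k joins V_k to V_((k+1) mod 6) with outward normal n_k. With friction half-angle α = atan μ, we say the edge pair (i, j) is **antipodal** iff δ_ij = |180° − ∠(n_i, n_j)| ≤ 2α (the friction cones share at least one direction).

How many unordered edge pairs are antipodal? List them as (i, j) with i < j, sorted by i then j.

α = atan 0.5 = 26.57°;  2α = 53.13°
n_0 = (-0.9920, -0.1264)
n_1 = (-0.7480, -0.6637)
n_2 = (-0.0611, -0.9981)
n_3 = (+0.9163, -0.4004)
n_4 = (+0.1654, +0.9862)
n_5 = (-0.8703, +0.4926)
  (0,1): δ = 145.68°  ·
  (0,2): δ = 100.77°  ·
  (0,3): δ = 30.87°  ✓
  (0,4): δ = 73.22°  ·
  (0,5): δ = 143.23°  ·
  (1,2): δ = 135.09°  ·
  (1,3): δ = 65.19°  ·
  (1,4): δ = 38.90°  ✓
  (1,5): δ = 108.91°  ·
  (2,3): δ = 110.10°  ·
  (2,4): δ = 6.02°  ✓
  (2,5): δ = 63.99°  ·
  (3,4): δ = 75.92°  ·
  (3,5): δ = 5.91°  ✓
  (4,5): δ = 109.99°  ·
antipodal pairs: 4

count = 4; pairs: (0,3), (1,4), (2,4), (3,5)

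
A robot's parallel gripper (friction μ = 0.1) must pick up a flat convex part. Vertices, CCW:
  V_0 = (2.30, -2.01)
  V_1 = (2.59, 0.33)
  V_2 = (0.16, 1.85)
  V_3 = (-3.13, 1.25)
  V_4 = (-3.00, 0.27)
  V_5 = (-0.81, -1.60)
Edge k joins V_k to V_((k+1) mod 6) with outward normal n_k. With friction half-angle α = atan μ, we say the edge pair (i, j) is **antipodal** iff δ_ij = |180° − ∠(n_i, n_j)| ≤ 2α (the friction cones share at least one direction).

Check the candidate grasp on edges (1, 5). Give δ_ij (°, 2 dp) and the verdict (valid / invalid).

α = atan 0.1 = 5.71°;  2α = 11.42°
edge 1: e_1 = (-2.43, +1.52);  n_1 = (+0.5303, +0.8478)
edge 5: e_5 = (+3.11, -0.41);  n_5 = (-0.1307, -0.9914)
∠(n_1, n_5) = 155.48°
δ = |180° − 155.48°| = 24.52°
24.52° > 2α = 11.42°  →  invalid

δ = 24.52°, invalid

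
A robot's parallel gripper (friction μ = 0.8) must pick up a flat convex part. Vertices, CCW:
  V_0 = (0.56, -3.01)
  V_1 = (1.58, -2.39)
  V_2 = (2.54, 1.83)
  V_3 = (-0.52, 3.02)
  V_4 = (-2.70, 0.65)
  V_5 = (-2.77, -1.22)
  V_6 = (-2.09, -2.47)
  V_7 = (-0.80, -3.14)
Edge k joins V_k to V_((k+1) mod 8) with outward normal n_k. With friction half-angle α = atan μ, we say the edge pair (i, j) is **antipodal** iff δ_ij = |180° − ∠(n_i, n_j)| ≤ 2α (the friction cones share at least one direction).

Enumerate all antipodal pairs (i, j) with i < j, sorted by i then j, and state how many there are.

α = atan 0.8 = 38.66°;  2α = 77.32°
n_0 = (+0.5194, -0.8545)
n_1 = (+0.9751, -0.2218)
n_2 = (+0.3624, +0.9320)
n_3 = (-0.7360, +0.6770)
n_4 = (-0.9993, +0.0374)
n_5 = (-0.8784, -0.4779)
n_6 = (-0.4609, -0.8874)
n_7 = (+0.0952, -0.9955)
  (0,1): δ = 134.11°  ·
  (0,2): δ = 52.54°  ✓
  (0,3): δ = 16.10°  ✓
  (0,4): δ = 56.56°  ✓
  (0,5): δ = 87.25°  ·
  (0,6): δ = 121.26°  ·
  (0,7): δ = 154.17°  ·
  (1,2): δ = 98.43°  ·
  (1,3): δ = 29.79°  ✓
  (1,4): δ = 10.67°  ✓
  (1,5): δ = 41.36°  ✓
  (1,6): δ = 75.37°  ✓
  (1,7): δ = 108.28°  ·
  (2,3): δ = 111.36°  ·
  (2,4): δ = 70.89°  ✓
  (2,5): δ = 40.20°  ✓
  (2,6): δ = 6.20°  ✓
  (2,7): δ = 26.71°  ✓
  (3,4): δ = 139.53°  ·
  (3,5): δ = 108.84°  ·
  (3,6): δ = 74.84°  ✓
  (3,7): δ = 41.93°  ✓
  (4,5): δ = 149.31°  ·
  (4,6): δ = 115.30°  ·
  (4,7): δ = 82.40°  ·
  (5,6): δ = 145.99°  ·
  (5,7): δ = 113.09°  ·
  (6,7): δ = 147.09°  ·
antipodal pairs: 13

count = 13; pairs: (0,2), (0,3), (0,4), (1,3), (1,4), (1,5), (1,6), (2,4), (2,5), (2,6), (2,7), (3,6), (3,7)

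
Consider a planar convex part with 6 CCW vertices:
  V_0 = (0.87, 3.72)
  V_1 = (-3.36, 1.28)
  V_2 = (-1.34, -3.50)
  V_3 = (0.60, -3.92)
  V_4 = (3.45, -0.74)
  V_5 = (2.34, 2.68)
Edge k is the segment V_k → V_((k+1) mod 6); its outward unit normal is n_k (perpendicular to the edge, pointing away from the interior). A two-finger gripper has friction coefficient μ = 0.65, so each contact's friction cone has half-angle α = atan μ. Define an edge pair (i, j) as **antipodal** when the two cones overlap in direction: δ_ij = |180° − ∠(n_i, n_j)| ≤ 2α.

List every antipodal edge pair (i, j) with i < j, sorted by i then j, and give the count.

count = 7; pairs: (0,2), (0,3), (1,3), (1,4), (1,5), (2,4), (2,5)

α = atan 0.65 = 33.02°;  2α = 66.05°
n_0 = (-0.4997, +0.8662)
n_1 = (-0.9211, -0.3893)
n_2 = (-0.2116, -0.9774)
n_3 = (+0.7447, -0.6674)
n_4 = (+0.9512, +0.3087)
n_5 = (+0.5776, +0.8164)
  (0,1): δ = 97.07°  ·
  (0,2): δ = 42.19°  ✓
  (0,3): δ = 18.15°  ✓
  (0,4): δ = 78.00°  ·
  (0,5): δ = 114.74°  ·
  (1,2): δ = 125.12°  ·
  (1,3): δ = 64.78°  ✓
  (1,4): δ = 4.93°  ✓
  (1,5): δ = 31.81°  ✓
  (2,3): δ = 119.65°  ·
  (2,4): δ = 59.80°  ✓
  (2,5): δ = 23.06°  ✓
  (3,4): δ = 120.15°  ·
  (3,5): δ = 83.41°  ·
  (4,5): δ = 143.26°  ·
antipodal pairs: 7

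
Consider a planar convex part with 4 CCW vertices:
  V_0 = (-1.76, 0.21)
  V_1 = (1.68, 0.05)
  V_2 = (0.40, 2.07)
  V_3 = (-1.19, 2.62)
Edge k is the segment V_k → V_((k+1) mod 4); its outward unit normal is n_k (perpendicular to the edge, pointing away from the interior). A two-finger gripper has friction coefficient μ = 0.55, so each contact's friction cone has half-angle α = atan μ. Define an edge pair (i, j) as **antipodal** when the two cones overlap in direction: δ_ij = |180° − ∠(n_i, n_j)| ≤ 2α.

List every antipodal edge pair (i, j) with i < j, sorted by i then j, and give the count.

count = 3; pairs: (0,1), (0,2), (1,3)

α = atan 0.55 = 28.81°;  2α = 57.62°
n_0 = (-0.0465, -0.9989)
n_1 = (+0.8447, +0.5353)
n_2 = (+0.3269, +0.9451)
n_3 = (-0.9732, +0.2302)
  (0,1): δ = 54.98°  ✓
  (0,2): δ = 16.42°  ✓
  (0,3): δ = 79.36°  ·
  (1,2): δ = 141.44°  ·
  (1,3): δ = 45.67°  ✓
  (2,3): δ = 84.23°  ·
antipodal pairs: 3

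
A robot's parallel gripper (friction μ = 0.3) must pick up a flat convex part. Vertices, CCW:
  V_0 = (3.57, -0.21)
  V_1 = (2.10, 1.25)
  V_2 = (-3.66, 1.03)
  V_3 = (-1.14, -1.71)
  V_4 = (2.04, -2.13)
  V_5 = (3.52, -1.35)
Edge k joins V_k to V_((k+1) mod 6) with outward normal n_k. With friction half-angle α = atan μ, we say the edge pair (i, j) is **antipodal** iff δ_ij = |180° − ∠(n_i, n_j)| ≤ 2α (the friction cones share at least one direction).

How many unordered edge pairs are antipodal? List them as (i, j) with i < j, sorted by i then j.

count = 3; pairs: (0,2), (1,3), (1,4)

α = atan 0.3 = 16.70°;  2α = 33.40°
n_0 = (+0.7047, +0.7095)
n_1 = (-0.0382, +0.9993)
n_2 = (-0.7360, -0.6769)
n_3 = (-0.1309, -0.9914)
n_4 = (+0.4662, -0.8847)
n_5 = (+0.9990, -0.0438)
  (0,1): δ = 133.01°  ·
  (0,2): δ = 2.59°  ✓
  (0,3): δ = 37.28°  ·
  (0,4): δ = 72.59°  ·
  (0,5): δ = 132.29°  ·
  (1,2): δ = 49.58°  ·
  (1,3): δ = 9.71°  ✓
  (1,4): δ = 25.60°  ✓
  (1,5): δ = 85.30°  ·
  (2,3): δ = 140.13°  ·
  (2,4): δ = 104.81°  ·
  (2,5): δ = 45.12°  ·
  (3,4): δ = 144.69°  ·
  (3,5): δ = 84.99°  ·
  (4,5): δ = 120.30°  ·
antipodal pairs: 3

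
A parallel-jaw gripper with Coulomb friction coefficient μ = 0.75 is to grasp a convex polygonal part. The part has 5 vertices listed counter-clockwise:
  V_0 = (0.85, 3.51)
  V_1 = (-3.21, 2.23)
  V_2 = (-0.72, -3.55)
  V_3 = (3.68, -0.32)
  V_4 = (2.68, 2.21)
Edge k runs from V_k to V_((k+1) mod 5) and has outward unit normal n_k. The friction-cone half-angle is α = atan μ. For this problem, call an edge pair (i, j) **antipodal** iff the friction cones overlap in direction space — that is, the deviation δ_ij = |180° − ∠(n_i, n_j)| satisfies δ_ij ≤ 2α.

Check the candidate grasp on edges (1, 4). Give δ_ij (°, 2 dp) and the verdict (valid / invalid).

δ = 31.30°, valid

α = atan 0.75 = 36.87°;  2α = 73.74°
edge 1: e_1 = (+2.49, -5.78);  n_1 = (-0.9184, -0.3956)
edge 4: e_4 = (-1.83, +1.30);  n_4 = (+0.5791, +0.8152)
∠(n_1, n_4) = 148.70°
δ = |180° − 148.70°| = 31.30°
31.30° ≤ 2α = 73.74°  →  valid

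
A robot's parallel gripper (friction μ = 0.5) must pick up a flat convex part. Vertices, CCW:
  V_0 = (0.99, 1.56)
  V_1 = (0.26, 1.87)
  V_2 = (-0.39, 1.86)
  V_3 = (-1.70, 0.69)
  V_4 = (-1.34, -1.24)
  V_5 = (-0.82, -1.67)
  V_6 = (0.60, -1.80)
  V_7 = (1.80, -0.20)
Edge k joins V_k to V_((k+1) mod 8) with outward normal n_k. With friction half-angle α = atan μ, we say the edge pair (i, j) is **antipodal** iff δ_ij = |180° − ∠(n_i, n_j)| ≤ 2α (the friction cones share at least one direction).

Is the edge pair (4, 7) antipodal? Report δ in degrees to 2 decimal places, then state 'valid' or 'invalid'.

α = atan 0.5 = 26.57°;  2α = 53.13°
edge 4: e_4 = (+0.52, -0.43);  n_4 = (-0.6373, -0.7706)
edge 7: e_7 = (-0.81, +1.76);  n_7 = (+0.9084, +0.4181)
∠(n_4, n_7) = 154.30°
δ = |180° − 154.30°| = 25.70°
25.70° ≤ 2α = 53.13°  →  valid

δ = 25.70°, valid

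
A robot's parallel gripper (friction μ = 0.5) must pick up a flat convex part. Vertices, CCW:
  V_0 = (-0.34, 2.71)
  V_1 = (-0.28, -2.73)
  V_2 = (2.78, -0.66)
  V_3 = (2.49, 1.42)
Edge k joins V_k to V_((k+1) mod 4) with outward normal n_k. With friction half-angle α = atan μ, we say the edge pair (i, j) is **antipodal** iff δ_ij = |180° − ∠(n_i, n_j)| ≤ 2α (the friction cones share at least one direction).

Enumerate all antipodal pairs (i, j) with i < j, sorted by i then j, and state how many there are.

count = 1; pairs: (0,2)

α = atan 0.5 = 26.57°;  2α = 53.13°
n_0 = (-0.9999, -0.0110)
n_1 = (+0.5603, -0.8283)
n_2 = (+0.9904, +0.1381)
n_3 = (+0.4148, +0.9099)
  (0,1): δ = 56.55°  ·
  (0,2): δ = 7.31°  ✓
  (0,3): δ = 64.86°  ·
  (1,2): δ = 116.14°  ·
  (1,3): δ = 58.58°  ·
  (2,3): δ = 122.44°  ·
antipodal pairs: 1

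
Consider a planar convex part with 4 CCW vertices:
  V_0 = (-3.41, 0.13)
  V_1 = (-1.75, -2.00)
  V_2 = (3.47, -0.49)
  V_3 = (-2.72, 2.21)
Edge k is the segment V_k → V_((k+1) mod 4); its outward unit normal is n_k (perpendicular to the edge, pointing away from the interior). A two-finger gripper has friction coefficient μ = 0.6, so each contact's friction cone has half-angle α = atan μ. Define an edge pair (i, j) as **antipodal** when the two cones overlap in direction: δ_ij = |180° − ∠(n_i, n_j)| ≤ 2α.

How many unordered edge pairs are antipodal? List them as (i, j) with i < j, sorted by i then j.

α = atan 0.6 = 30.96°;  2α = 61.93°
n_0 = (-0.7888, -0.6147)
n_1 = (+0.2779, -0.9606)
n_2 = (+0.3998, +0.9166)
n_3 = (-0.9491, +0.3149)
  (0,1): δ = 111.80°  ·
  (0,2): δ = 28.50°  ✓
  (0,3): δ = 123.72°  ·
  (1,2): δ = 39.70°  ✓
  (1,3): δ = 55.51°  ✓
  (2,3): δ = 84.79°  ·
antipodal pairs: 3

count = 3; pairs: (0,2), (1,2), (1,3)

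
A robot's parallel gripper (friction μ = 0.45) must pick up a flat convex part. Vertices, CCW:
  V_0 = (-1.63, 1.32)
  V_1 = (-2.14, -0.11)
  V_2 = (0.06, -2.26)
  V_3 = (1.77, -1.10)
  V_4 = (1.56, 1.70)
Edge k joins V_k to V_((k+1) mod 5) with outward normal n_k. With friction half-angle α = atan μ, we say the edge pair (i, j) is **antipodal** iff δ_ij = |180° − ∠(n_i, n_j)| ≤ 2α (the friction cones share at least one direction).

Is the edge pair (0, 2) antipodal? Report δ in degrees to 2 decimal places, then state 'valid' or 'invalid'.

α = atan 0.45 = 24.23°;  2α = 48.46°
edge 0: e_0 = (-0.51, -1.43);  n_0 = (-0.9419, +0.3359)
edge 2: e_2 = (+1.71, +1.16);  n_2 = (+0.5614, -0.8276)
∠(n_0, n_2) = 143.78°
δ = |180° − 143.78°| = 36.22°
36.22° ≤ 2α = 48.46°  →  valid

δ = 36.22°, valid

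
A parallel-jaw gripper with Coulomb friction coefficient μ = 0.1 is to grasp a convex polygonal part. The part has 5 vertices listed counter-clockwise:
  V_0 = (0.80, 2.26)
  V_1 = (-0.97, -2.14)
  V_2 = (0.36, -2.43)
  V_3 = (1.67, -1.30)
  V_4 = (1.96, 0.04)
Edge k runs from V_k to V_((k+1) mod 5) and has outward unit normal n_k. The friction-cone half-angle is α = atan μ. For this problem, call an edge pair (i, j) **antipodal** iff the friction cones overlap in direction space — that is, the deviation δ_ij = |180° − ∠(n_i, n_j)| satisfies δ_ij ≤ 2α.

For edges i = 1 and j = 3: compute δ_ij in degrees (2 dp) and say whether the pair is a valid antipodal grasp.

α = atan 0.1 = 5.71°;  2α = 11.42°
edge 1: e_1 = (+1.33, -0.29);  n_1 = (-0.2130, -0.9770)
edge 3: e_3 = (+0.29, +1.34);  n_3 = (+0.9774, -0.2115)
∠(n_1, n_3) = 90.09°
δ = |180° − 90.09°| = 89.91°
89.91° > 2α = 11.42°  →  invalid

δ = 89.91°, invalid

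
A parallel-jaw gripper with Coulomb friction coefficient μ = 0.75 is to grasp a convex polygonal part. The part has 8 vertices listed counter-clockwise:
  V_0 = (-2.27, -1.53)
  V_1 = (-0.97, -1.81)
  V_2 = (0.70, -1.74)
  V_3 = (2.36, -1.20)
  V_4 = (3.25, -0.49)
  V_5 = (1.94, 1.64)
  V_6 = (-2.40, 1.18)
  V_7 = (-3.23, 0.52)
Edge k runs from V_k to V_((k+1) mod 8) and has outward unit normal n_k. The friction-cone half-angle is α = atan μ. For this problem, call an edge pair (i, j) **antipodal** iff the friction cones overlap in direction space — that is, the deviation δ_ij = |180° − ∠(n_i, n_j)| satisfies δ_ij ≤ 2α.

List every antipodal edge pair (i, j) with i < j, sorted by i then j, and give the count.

α = atan 0.75 = 36.87°;  2α = 73.74°
n_0 = (-0.2106, -0.9776)
n_1 = (+0.0419, -0.9991)
n_2 = (+0.3093, -0.9509)
n_3 = (+0.6236, -0.7817)
n_4 = (+0.8518, +0.5239)
n_5 = (-0.1054, +0.9944)
n_6 = (-0.6224, +0.7827)
n_7 = (-0.9056, -0.4241)
  (0,1): δ = 165.44°  ·
  (0,2): δ = 149.83°  ·
  (0,3): δ = 129.26°  ·
  (0,4): δ = 46.25°  ✓
  (0,5): δ = 18.21°  ✓
  (0,6): δ = 50.65°  ✓
  (0,7): δ = 127.25°  ·
  (1,2): δ = 164.38°  ·
  (1,3): δ = 143.82°  ·
  (1,4): δ = 60.81°  ✓
  (1,5): δ = 3.65°  ✓
  (1,6): δ = 36.09°  ✓
  (1,7): δ = 112.69°  ·
  (2,3): δ = 159.44°  ·
  (2,4): δ = 76.43°  ·
  (2,5): δ = 11.97°  ✓
  (2,6): δ = 20.47°  ✓
  (2,7): δ = 97.07°  ·
  (3,4): δ = 96.99°  ·
  (3,5): δ = 32.53°  ✓
  (3,6): δ = 0.09°  ✓
  (3,7): δ = 76.51°  ·
  (4,5): δ = 115.54°  ·
  (4,6): δ = 83.10°  ·
  (4,7): δ = 6.50°  ✓
  (5,6): δ = 147.56°  ·
  (5,7): δ = 70.96°  ✓
  (6,7): δ = 103.40°  ·
antipodal pairs: 12

count = 12; pairs: (0,4), (0,5), (0,6), (1,4), (1,5), (1,6), (2,5), (2,6), (3,5), (3,6), (4,7), (5,7)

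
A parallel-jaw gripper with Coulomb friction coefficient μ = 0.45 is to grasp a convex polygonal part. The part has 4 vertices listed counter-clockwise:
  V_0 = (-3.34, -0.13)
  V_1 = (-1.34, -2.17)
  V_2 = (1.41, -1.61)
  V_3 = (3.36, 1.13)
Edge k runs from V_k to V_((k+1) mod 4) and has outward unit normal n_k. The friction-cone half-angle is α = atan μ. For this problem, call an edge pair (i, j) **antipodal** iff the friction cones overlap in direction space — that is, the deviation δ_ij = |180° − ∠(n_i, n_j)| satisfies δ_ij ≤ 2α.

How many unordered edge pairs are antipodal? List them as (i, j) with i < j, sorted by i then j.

count = 2; pairs: (1,3), (2,3)

α = atan 0.45 = 24.23°;  2α = 48.46°
n_0 = (-0.7141, -0.7001)
n_1 = (+0.1995, -0.9799)
n_2 = (+0.8147, -0.5798)
n_3 = (-0.1848, +0.9828)
  (0,1): δ = 122.92°  ·
  (0,2): δ = 79.87°  ·
  (0,3): δ = 56.22°  ·
  (1,2): δ = 136.95°  ·
  (1,3): δ = 0.86°  ✓
  (2,3): δ = 43.91°  ✓
antipodal pairs: 2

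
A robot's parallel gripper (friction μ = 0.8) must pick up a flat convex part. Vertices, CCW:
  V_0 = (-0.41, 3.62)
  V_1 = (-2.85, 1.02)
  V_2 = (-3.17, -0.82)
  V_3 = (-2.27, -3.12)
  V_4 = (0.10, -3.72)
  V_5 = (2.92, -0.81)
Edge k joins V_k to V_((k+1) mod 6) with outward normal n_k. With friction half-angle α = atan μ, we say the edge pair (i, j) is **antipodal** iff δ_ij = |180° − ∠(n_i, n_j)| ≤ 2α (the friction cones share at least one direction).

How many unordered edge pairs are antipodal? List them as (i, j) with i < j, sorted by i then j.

count = 7; pairs: (0,3), (0,4), (1,4), (1,5), (2,4), (2,5), (3,5)

α = atan 0.8 = 38.66°;  2α = 77.32°
n_0 = (-0.7292, +0.6843)
n_1 = (-0.9852, +0.1713)
n_2 = (-0.9312, -0.3644)
n_3 = (-0.2454, -0.9694)
n_4 = (+0.7181, -0.6959)
n_5 = (+0.7993, +0.6009)
  (0,1): δ = 146.68°  ·
  (0,2): δ = 115.45°  ·
  (0,3): δ = 61.03°  ✓
  (0,4): δ = 0.92°  ✓
  (0,5): δ = 80.11°  ·
  (1,2): δ = 148.76°  ·
  (1,3): δ = 94.34°  ·
  (1,4): δ = 34.23°  ✓
  (1,5): δ = 46.80°  ✓
  (2,3): δ = 125.58°  ·
  (2,4): δ = 65.47°  ✓
  (2,5): δ = 15.56°  ✓
  (3,4): δ = 119.89°  ·
  (3,5): δ = 38.86°  ✓
  (4,5): δ = 98.97°  ·
antipodal pairs: 7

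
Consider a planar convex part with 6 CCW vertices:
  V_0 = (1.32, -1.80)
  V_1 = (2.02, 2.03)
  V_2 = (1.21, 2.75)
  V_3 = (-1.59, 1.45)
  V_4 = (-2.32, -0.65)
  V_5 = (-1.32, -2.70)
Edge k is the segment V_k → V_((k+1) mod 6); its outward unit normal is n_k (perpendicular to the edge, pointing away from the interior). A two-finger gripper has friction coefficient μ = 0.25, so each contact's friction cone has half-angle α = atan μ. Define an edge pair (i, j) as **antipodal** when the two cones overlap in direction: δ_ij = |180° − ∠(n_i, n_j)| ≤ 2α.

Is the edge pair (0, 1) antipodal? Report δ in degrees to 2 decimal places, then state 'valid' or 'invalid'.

δ = 121.28°, invalid

α = atan 0.25 = 14.04°;  2α = 28.07°
edge 0: e_0 = (+0.70, +3.83);  n_0 = (+0.9837, -0.1798)
edge 1: e_1 = (-0.81, +0.72);  n_1 = (+0.6644, +0.7474)
∠(n_0, n_1) = 58.72°
δ = |180° − 58.72°| = 121.28°
121.28° > 2α = 28.07°  →  invalid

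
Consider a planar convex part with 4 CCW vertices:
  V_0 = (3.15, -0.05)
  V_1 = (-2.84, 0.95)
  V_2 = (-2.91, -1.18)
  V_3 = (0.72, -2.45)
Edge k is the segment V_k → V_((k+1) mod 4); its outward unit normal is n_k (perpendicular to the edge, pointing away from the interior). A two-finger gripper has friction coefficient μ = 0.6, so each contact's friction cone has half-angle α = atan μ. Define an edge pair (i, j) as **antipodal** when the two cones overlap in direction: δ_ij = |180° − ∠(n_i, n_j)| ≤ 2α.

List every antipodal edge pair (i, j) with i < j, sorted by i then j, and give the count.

α = atan 0.6 = 30.96°;  2α = 61.93°
n_0 = (+0.1647, +0.9863)
n_1 = (-0.9995, +0.0328)
n_2 = (-0.3302, -0.9439)
n_3 = (+0.7027, -0.7115)
  (0,1): δ = 82.40°  ·
  (0,2): δ = 9.81°  ✓
  (0,3): δ = 54.12°  ✓
  (1,2): δ = 107.40°  ·
  (1,3): δ = 43.47°  ✓
  (2,3): δ = 116.07°  ·
antipodal pairs: 3

count = 3; pairs: (0,2), (0,3), (1,3)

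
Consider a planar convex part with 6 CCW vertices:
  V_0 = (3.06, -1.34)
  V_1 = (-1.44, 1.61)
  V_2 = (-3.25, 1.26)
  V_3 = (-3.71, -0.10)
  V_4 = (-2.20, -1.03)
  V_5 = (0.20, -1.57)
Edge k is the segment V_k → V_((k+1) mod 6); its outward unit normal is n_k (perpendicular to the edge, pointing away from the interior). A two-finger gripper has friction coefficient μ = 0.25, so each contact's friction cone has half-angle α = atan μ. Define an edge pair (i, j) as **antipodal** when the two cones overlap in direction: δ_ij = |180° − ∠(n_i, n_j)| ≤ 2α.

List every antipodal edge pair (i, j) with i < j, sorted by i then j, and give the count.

count = 4; pairs: (0,3), (0,4), (1,4), (1,5)

α = atan 0.25 = 14.04°;  2α = 28.07°
n_0 = (+0.5483, +0.8363)
n_1 = (-0.1899, +0.9818)
n_2 = (-0.9473, +0.3204)
n_3 = (-0.5244, -0.8515)
n_4 = (-0.2195, -0.9756)
n_5 = (+0.0802, -0.9968)
  (0,1): δ = 135.81°  ·
  (0,2): δ = 75.44°  ·
  (0,3): δ = 1.62°  ✓
  (0,4): δ = 20.57°  ✓
  (0,5): δ = 37.84°  ·
  (1,2): δ = 119.63°  ·
  (1,3): δ = 42.57°  ·
  (1,4): δ = 23.62°  ✓
  (1,5): δ = 6.35°  ✓
  (2,3): δ = 102.94°  ·
  (2,4): δ = 83.99°  ·
  (2,5): δ = 66.71°  ·
  (3,4): δ = 161.05°  ·
  (3,5): δ = 143.77°  ·
  (4,5): δ = 162.72°  ·
antipodal pairs: 4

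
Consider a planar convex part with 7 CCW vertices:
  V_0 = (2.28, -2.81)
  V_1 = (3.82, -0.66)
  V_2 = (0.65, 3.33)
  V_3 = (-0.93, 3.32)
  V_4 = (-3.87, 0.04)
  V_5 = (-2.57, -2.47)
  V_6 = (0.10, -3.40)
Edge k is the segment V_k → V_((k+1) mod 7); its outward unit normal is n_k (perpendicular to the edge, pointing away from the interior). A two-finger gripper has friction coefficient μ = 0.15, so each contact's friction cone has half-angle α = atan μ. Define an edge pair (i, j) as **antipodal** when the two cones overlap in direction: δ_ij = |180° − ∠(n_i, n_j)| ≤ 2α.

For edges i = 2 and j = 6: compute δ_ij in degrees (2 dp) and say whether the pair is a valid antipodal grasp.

α = atan 0.15 = 8.53°;  2α = 17.06°
edge 2: e_2 = (-1.58, -0.01);  n_2 = (-0.0063, +1.0000)
edge 6: e_6 = (+2.18, +0.59);  n_6 = (+0.2612, -0.9653)
∠(n_2, n_6) = 165.22°
δ = |180° − 165.22°| = 14.78°
14.78° ≤ 2α = 17.06°  →  valid

δ = 14.78°, valid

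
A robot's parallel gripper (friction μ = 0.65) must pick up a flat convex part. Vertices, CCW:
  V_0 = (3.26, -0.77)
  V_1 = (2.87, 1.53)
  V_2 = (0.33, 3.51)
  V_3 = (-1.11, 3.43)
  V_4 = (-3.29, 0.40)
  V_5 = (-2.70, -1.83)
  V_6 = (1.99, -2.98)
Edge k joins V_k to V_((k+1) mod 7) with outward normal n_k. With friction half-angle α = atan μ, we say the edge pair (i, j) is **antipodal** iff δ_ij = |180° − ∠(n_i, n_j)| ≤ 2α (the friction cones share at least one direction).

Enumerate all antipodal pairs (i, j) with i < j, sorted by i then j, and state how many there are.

α = atan 0.65 = 33.02°;  2α = 66.05°
n_0 = (+0.9859, +0.1672)
n_1 = (+0.6148, +0.7887)
n_2 = (-0.0555, +0.9985)
n_3 = (-0.8117, +0.5840)
n_4 = (-0.9667, -0.2558)
n_5 = (-0.2381, -0.9712)
n_6 = (+0.8670, -0.4982)
  (0,1): δ = 137.56°  ·
  (0,2): δ = 96.44°  ·
  (0,3): δ = 45.36°  ✓
  (0,4): δ = 5.20°  ✓
  (0,5): δ = 66.60°  ·
  (0,6): δ = 140.49°  ·
  (1,2): δ = 138.88°  ·
  (1,3): δ = 87.80°  ·
  (1,4): δ = 37.24°  ✓
  (1,5): δ = 24.16°  ✓
  (1,6): δ = 98.05°  ·
  (2,3): δ = 128.91°  ·
  (2,4): δ = 78.36°  ·
  (2,5): δ = 16.96°  ✓
  (2,6): δ = 56.94°  ✓
  (3,4): δ = 129.45°  ·
  (3,5): δ = 68.04°  ·
  (3,6): δ = 5.85°  ✓
  (4,5): δ = 118.60°  ·
  (4,6): δ = 44.70°  ✓
  (5,6): δ = 106.11°  ·
antipodal pairs: 8

count = 8; pairs: (0,3), (0,4), (1,4), (1,5), (2,5), (2,6), (3,6), (4,6)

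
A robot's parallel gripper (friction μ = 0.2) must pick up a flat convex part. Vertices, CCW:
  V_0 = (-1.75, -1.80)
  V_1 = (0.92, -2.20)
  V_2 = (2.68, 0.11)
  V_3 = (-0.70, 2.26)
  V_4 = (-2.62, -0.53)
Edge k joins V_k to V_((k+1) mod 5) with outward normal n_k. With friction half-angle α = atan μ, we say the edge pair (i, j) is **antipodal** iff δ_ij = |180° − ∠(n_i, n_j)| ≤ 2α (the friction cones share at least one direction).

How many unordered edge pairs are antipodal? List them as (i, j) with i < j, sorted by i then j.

α = atan 0.2 = 11.31°;  2α = 22.62°
n_0 = (-0.1482, -0.9890)
n_1 = (+0.7954, -0.6060)
n_2 = (+0.5367, +0.8438)
n_3 = (-0.8238, +0.5669)
n_4 = (-0.8250, -0.5651)
  (0,1): δ = 118.78°  ·
  (0,2): δ = 23.94°  ·
  (0,3): δ = 63.99°  ·
  (0,4): δ = 132.93°  ·
  (1,2): δ = 85.16°  ·
  (1,3): δ = 2.77°  ✓
  (1,4): δ = 71.72°  ·
  (2,3): δ = 92.07°  ·
  (2,4): δ = 23.13°  ·
  (3,4): δ = 111.05°  ·
antipodal pairs: 1

count = 1; pairs: (1,3)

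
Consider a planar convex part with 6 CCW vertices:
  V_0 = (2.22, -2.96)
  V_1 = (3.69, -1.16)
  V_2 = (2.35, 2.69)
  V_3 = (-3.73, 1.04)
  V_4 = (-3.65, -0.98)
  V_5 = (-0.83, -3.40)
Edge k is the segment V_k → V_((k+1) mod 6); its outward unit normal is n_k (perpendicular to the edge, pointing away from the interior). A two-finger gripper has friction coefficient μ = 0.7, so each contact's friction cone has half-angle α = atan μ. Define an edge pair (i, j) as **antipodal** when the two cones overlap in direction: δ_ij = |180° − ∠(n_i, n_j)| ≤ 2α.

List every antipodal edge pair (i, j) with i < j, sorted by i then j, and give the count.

count = 6; pairs: (0,2), (0,3), (1,3), (1,4), (2,4), (2,5)

α = atan 0.7 = 34.99°;  2α = 69.98°
n_0 = (+0.7745, -0.6325)
n_1 = (+0.9444, +0.3287)
n_2 = (-0.2619, +0.9651)
n_3 = (-0.9992, -0.0396)
n_4 = (-0.6512, -0.7589)
n_5 = (+0.1428, -0.9898)
  (0,1): δ = 121.57°  ·
  (0,2): δ = 35.58°  ✓
  (0,3): δ = 41.51°  ✓
  (0,4): δ = 88.60°  ·
  (0,5): δ = 137.45°  ·
  (1,2): δ = 94.01°  ·
  (1,3): δ = 16.92°  ✓
  (1,4): δ = 30.17°  ✓
  (1,5): δ = 79.02°  ·
  (2,3): δ = 102.92°  ·
  (2,4): δ = 55.82°  ✓
  (2,5): δ = 6.97°  ✓
  (3,4): δ = 132.90°  ·
  (3,5): δ = 84.06°  ·
  (4,5): δ = 131.16°  ·
antipodal pairs: 6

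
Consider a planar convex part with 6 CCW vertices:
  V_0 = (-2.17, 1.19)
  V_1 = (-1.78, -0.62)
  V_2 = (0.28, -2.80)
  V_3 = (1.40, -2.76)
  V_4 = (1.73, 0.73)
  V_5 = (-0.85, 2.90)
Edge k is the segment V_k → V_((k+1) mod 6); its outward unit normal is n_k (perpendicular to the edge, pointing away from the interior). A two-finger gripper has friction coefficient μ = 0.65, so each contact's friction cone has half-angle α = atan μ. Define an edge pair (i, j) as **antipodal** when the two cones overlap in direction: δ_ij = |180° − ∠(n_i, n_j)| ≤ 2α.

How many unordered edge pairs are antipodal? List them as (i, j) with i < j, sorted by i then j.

α = atan 0.65 = 33.02°;  2α = 66.05°
n_0 = (-0.9776, -0.2106)
n_1 = (-0.7268, -0.6868)
n_2 = (+0.0357, -0.9994)
n_3 = (+0.9956, -0.0941)
n_4 = (+0.6437, +0.7653)
n_5 = (-0.7916, +0.6111)
  (0,1): δ = 148.78°  ·
  (0,2): δ = 100.11°  ·
  (0,3): δ = 17.56°  ✓
  (0,4): δ = 37.77°  ✓
  (0,5): δ = 130.17°  ·
  (1,2): δ = 131.33°  ·
  (1,3): δ = 48.78°  ✓
  (1,4): δ = 6.55°  ✓
  (1,5): δ = 98.96°  ·
  (2,3): δ = 97.45°  ·
  (2,4): δ = 42.11°  ✓
  (2,5): δ = 50.29°  ✓
  (3,4): δ = 124.67°  ·
  (3,5): δ = 32.26°  ✓
  (4,5): δ = 87.60°  ·
antipodal pairs: 7

count = 7; pairs: (0,3), (0,4), (1,3), (1,4), (2,4), (2,5), (3,5)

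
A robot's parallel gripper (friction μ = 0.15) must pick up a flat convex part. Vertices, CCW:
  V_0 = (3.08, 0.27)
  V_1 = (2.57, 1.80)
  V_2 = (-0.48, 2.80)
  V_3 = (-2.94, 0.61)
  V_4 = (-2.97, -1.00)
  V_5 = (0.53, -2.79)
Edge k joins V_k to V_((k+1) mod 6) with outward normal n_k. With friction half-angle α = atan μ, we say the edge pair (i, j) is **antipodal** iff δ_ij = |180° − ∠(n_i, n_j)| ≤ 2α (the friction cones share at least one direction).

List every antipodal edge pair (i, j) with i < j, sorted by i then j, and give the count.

count = 2; pairs: (1,4), (2,5)

α = atan 0.15 = 8.53°;  2α = 17.06°
n_0 = (+0.9487, +0.3162)
n_1 = (+0.3116, +0.9502)
n_2 = (-0.6649, +0.7469)
n_3 = (-0.9998, +0.0186)
n_4 = (-0.4553, -0.8903)
n_5 = (+0.7682, -0.6402)
  (0,1): δ = 126.59°  ·
  (0,2): δ = 66.76°  ·
  (0,3): δ = 19.50°  ·
  (0,4): δ = 44.48°  ·
  (0,5): δ = 121.76°  ·
  (1,2): δ = 120.17°  ·
  (1,3): δ = 72.91°  ·
  (1,4): δ = 8.93°  ✓
  (1,5): δ = 68.35°  ·
  (2,3): δ = 132.74°  ·
  (2,4): δ = 68.76°  ·
  (2,5): δ = 8.52°  ✓
  (3,4): δ = 116.02°  ·
  (3,5): δ = 38.74°  ·
  (4,5): δ = 102.72°  ·
antipodal pairs: 2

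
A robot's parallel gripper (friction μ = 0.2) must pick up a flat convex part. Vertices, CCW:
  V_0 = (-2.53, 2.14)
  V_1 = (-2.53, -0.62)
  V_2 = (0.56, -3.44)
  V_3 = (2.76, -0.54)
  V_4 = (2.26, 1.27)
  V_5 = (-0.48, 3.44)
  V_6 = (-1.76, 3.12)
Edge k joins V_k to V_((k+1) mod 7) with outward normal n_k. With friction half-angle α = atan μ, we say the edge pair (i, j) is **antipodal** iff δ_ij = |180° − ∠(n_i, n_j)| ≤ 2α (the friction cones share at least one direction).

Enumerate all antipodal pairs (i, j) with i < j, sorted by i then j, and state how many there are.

α = atan 0.2 = 11.31°;  2α = 22.62°
n_0 = (-1.0000, -0.0000)
n_1 = (-0.6741, -0.7386)
n_2 = (+0.7967, -0.6044)
n_3 = (+0.9639, +0.2663)
n_4 = (+0.6208, +0.7839)
n_5 = (-0.2425, +0.9701)
n_6 = (-0.7863, +0.6178)
  (0,1): δ = 132.38°  ·
  (0,2): δ = 37.18°  ·
  (0,3): δ = 15.44°  ✓
  (0,4): δ = 51.62°  ·
  (0,5): δ = 104.04°  ·
  (0,6): δ = 141.84°  ·
  (1,2): δ = 84.80°  ·
  (1,3): δ = 32.17°  ·
  (1,4): δ = 4.01°  ✓
  (1,5): δ = 56.42°  ·
  (1,6): δ = 94.23°  ·
  (2,3): δ = 127.37°  ·
  (2,4): δ = 91.19°  ·
  (2,5): δ = 38.78°  ·
  (2,6): δ = 0.97°  ✓
  (3,4): δ = 143.82°  ·
  (3,5): δ = 91.41°  ·
  (3,6): δ = 53.60°  ·
  (4,5): δ = 127.59°  ·
  (4,6): δ = 89.78°  ·
  (5,6): δ = 142.19°  ·
antipodal pairs: 3

count = 3; pairs: (0,3), (1,4), (2,6)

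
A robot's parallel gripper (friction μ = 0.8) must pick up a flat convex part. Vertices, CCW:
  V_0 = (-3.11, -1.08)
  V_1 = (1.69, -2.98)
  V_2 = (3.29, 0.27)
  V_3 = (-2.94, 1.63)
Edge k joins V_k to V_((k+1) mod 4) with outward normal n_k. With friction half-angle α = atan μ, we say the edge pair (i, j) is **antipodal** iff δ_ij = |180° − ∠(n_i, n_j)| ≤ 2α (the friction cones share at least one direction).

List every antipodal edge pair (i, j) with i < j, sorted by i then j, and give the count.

count = 3; pairs: (0,2), (1,2), (1,3)

α = atan 0.8 = 38.66°;  2α = 77.32°
n_0 = (-0.3680, -0.9298)
n_1 = (+0.8972, -0.4417)
n_2 = (+0.2133, +0.9770)
n_3 = (-0.9980, +0.0626)
  (0,1): δ = 94.62°  ·
  (0,2): δ = 9.28°  ✓
  (0,3): δ = 108.01°  ·
  (1,2): δ = 76.10°  ✓
  (1,3): δ = 22.62°  ✓
  (2,3): δ = 81.28°  ·
antipodal pairs: 3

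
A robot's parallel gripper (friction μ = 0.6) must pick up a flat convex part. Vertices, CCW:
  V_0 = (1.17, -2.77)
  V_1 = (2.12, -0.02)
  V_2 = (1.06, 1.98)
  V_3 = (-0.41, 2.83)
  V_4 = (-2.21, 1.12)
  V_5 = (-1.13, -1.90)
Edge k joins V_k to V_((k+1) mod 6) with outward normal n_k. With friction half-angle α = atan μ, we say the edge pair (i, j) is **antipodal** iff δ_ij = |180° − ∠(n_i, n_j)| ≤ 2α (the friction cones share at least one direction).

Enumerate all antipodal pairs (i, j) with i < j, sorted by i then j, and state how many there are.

α = atan 0.6 = 30.96°;  2α = 61.93°
n_0 = (+0.9452, -0.3265)
n_1 = (+0.8836, +0.4683)
n_2 = (+0.5006, +0.8657)
n_3 = (-0.6887, +0.7250)
n_4 = (-0.9416, -0.3367)
n_5 = (-0.3538, -0.9353)
  (0,1): δ = 133.02°  ·
  (0,2): δ = 100.98°  ·
  (0,3): δ = 27.41°  ✓
  (0,4): δ = 38.74°  ✓
  (0,5): δ = 88.34°  ·
  (1,2): δ = 147.96°  ·
  (1,3): δ = 74.39°  ·
  (1,4): δ = 8.25°  ✓
  (1,5): δ = 41.36°  ✓
  (2,3): δ = 106.43°  ·
  (2,4): δ = 40.28°  ✓
  (2,5): δ = 9.32°  ✓
  (3,4): δ = 113.85°  ·
  (3,5): δ = 64.25°  ·
  (4,5): δ = 130.40°  ·
antipodal pairs: 6

count = 6; pairs: (0,3), (0,4), (1,4), (1,5), (2,4), (2,5)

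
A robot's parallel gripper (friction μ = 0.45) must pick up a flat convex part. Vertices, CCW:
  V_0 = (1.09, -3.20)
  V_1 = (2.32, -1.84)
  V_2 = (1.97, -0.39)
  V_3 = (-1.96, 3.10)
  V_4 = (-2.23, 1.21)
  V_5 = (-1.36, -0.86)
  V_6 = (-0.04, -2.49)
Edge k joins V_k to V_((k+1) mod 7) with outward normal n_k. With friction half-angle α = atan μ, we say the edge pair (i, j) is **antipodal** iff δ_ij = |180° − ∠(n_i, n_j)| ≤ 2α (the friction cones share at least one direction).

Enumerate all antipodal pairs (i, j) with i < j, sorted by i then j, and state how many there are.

α = atan 0.45 = 24.23°;  2α = 48.46°
n_0 = (+0.7417, -0.6708)
n_1 = (+0.9721, +0.2346)
n_2 = (+0.6640, +0.7477)
n_3 = (-0.9899, +0.1414)
n_4 = (-0.9219, -0.3875)
n_5 = (-0.7771, -0.6293)
n_6 = (-0.5320, -0.8467)
  (0,1): δ = 124.30°  ·
  (0,2): δ = 89.48°  ·
  (0,3): δ = 34.00°  ✓
  (0,4): δ = 64.92°  ·
  (0,5): δ = 81.13°  ·
  (0,6): δ = 99.98°  ·
  (1,2): δ = 145.18°  ·
  (1,3): δ = 21.70°  ✓
  (1,4): δ = 9.23°  ✓
  (1,5): δ = 25.43°  ✓
  (1,6): δ = 44.29°  ✓
  (2,3): δ = 56.52°  ·
  (2,4): δ = 25.60°  ✓
  (2,5): δ = 9.39°  ✓
  (2,6): δ = 9.46°  ✓
  (3,4): δ = 149.07°  ·
  (3,5): δ = 132.87°  ·
  (3,6): δ = 114.01°  ·
  (4,5): δ = 163.80°  ·
  (4,6): δ = 144.94°  ·
  (5,6): δ = 161.14°  ·
antipodal pairs: 8

count = 8; pairs: (0,3), (1,3), (1,4), (1,5), (1,6), (2,4), (2,5), (2,6)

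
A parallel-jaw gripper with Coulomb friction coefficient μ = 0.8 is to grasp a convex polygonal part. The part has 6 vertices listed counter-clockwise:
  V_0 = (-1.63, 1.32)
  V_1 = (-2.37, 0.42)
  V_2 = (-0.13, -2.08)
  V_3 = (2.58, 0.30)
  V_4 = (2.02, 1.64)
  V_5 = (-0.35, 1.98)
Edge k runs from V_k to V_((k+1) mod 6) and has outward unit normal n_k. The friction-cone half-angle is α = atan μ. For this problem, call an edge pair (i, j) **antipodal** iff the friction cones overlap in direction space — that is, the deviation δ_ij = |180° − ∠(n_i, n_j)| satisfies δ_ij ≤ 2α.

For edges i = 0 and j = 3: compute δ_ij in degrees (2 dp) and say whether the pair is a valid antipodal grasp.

δ = 62.11°, valid

α = atan 0.8 = 38.66°;  2α = 77.32°
edge 0: e_0 = (-0.74, -0.90);  n_0 = (-0.7724, +0.6351)
edge 3: e_3 = (-0.56, +1.34);  n_3 = (+0.9227, +0.3856)
∠(n_0, n_3) = 117.89°
δ = |180° − 117.89°| = 62.11°
62.11° ≤ 2α = 77.32°  →  valid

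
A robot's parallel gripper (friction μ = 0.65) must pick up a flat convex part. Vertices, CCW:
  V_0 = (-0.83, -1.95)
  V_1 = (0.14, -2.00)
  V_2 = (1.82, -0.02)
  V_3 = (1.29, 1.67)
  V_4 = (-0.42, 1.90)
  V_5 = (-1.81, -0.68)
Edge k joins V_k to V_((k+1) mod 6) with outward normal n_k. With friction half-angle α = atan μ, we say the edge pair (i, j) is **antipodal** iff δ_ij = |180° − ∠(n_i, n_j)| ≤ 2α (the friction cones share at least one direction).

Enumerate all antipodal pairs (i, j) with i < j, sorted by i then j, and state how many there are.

α = atan 0.65 = 33.02°;  2α = 66.05°
n_0 = (-0.0515, -0.9987)
n_1 = (+0.7625, -0.6470)
n_2 = (+0.9542, +0.2992)
n_3 = (+0.1333, +0.9911)
n_4 = (-0.8804, +0.4743)
n_5 = (-0.7917, -0.6109)
  (0,1): δ = 127.36°  ·
  (0,2): δ = 69.64°  ·
  (0,3): δ = 4.71°  ✓
  (0,4): δ = 64.64°  ✓
  (0,5): δ = 130.61°  ·
  (1,2): δ = 122.27°  ·
  (1,3): δ = 57.35°  ✓
  (1,4): δ = 12.00°  ✓
  (1,5): δ = 77.97°  ·
  (2,3): δ = 115.07°  ·
  (2,4): δ = 45.73°  ✓
  (2,5): δ = 20.24°  ✓
  (3,4): δ = 110.65°  ·
  (3,5): δ = 44.68°  ✓
  (4,5): δ = 114.03°  ·
antipodal pairs: 7

count = 7; pairs: (0,3), (0,4), (1,3), (1,4), (2,4), (2,5), (3,5)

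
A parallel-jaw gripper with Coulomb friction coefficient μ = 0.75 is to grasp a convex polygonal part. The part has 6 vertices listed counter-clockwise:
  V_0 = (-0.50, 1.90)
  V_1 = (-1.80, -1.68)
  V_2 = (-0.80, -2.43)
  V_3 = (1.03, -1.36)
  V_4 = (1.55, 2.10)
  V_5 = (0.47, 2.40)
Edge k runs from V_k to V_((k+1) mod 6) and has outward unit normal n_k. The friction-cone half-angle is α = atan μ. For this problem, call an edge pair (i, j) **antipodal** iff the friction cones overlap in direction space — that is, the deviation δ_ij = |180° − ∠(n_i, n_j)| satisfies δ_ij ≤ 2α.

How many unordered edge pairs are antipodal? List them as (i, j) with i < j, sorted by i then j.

count = 8; pairs: (0,2), (0,3), (1,3), (1,4), (1,5), (2,4), (2,5), (3,5)

α = atan 0.75 = 36.87°;  2α = 73.74°
n_0 = (-0.9399, +0.3413)
n_1 = (-0.6000, -0.8000)
n_2 = (+0.5048, -0.8633)
n_3 = (+0.9889, -0.1486)
n_4 = (+0.2676, +0.9635)
n_5 = (-0.4582, +0.8889)
  (0,1): δ = 106.91°  ·
  (0,2): δ = 39.73°  ✓
  (0,3): δ = 11.41°  ✓
  (0,4): δ = 94.43°  ·
  (0,5): δ = 137.23°  ·
  (1,2): δ = 112.82°  ·
  (1,3): δ = 61.68°  ✓
  (1,4): δ = 21.35°  ✓
  (1,5): δ = 64.14°  ✓
  (2,3): δ = 128.86°  ·
  (2,4): δ = 45.84°  ✓
  (2,5): δ = 3.05°  ✓
  (3,4): δ = 96.98°  ·
  (3,5): δ = 54.18°  ✓
  (4,5): δ = 137.21°  ·
antipodal pairs: 8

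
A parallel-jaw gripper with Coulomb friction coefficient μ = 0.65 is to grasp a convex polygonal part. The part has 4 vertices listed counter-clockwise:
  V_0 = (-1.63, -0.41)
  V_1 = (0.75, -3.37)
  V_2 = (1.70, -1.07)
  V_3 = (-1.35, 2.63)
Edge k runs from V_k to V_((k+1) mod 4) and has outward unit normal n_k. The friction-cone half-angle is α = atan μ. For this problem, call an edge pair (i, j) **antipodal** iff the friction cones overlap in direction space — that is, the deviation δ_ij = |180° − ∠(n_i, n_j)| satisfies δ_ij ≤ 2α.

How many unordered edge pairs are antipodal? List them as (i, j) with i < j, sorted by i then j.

count = 4; pairs: (0,1), (0,2), (1,3), (2,3)

α = atan 0.65 = 33.02°;  2α = 66.05°
n_0 = (-0.7793, -0.6266)
n_1 = (+0.9243, -0.3818)
n_2 = (+0.7716, +0.6361)
n_3 = (-0.9958, +0.0917)
  (0,1): δ = 61.24°  ✓
  (0,2): δ = 0.70°  ✓
  (0,3): δ = 135.94°  ·
  (1,2): δ = 118.06°  ·
  (1,3): δ = 17.18°  ✓
  (2,3): δ = 44.76°  ✓
antipodal pairs: 4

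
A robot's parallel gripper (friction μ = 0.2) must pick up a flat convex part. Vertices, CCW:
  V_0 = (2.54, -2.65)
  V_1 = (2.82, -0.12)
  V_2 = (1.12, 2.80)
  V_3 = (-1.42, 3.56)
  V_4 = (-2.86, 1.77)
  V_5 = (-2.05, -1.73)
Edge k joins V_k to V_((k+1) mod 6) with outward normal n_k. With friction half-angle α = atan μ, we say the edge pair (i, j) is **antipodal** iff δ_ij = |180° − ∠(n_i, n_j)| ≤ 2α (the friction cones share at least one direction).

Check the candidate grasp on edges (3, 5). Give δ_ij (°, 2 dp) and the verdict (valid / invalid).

α = atan 0.2 = 11.31°;  2α = 22.62°
edge 3: e_3 = (-1.44, -1.79);  n_3 = (-0.7792, +0.6268)
edge 5: e_5 = (+4.59, -0.92);  n_5 = (-0.1965, -0.9805)
∠(n_3, n_5) = 117.48°
δ = |180° − 117.48°| = 62.52°
62.52° > 2α = 22.62°  →  invalid

δ = 62.52°, invalid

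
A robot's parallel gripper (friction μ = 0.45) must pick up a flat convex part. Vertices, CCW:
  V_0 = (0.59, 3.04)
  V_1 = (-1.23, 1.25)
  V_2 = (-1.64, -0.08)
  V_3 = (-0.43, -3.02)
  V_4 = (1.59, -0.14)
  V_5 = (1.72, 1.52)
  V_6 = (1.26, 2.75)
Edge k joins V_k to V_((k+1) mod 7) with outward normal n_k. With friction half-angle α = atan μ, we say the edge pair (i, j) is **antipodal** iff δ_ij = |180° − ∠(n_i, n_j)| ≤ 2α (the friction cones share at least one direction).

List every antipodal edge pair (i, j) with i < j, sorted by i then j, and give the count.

α = atan 0.45 = 24.23°;  2α = 48.46°
n_0 = (-0.7012, +0.7130)
n_1 = (-0.9556, +0.2946)
n_2 = (-0.9247, -0.3806)
n_3 = (+0.8187, -0.5742)
n_4 = (+0.9969, -0.0781)
n_5 = (+0.9366, +0.3503)
n_6 = (+0.3972, +0.9177)
  (0,1): δ = 151.66°  ·
  (0,2): δ = 112.15°  ·
  (0,3): δ = 10.43°  ✓
  (0,4): δ = 41.00°  ✓
  (0,5): δ = 65.98°  ·
  (0,6): δ = 112.07°  ·
  (1,2): δ = 140.50°  ·
  (1,3): δ = 17.91°  ✓
  (1,4): δ = 12.66°  ✓
  (1,5): δ = 37.64°  ✓
  (1,6): δ = 83.73°  ·
  (2,3): δ = 57.42°  ·
  (2,4): δ = 26.85°  ✓
  (2,5): δ = 1.87°  ✓
  (2,6): δ = 44.22°  ✓
  (3,4): δ = 149.43°  ·
  (3,5): δ = 124.45°  ·
  (3,6): δ = 78.36°  ·
  (4,5): δ = 155.02°  ·
  (4,6): δ = 108.93°  ·
  (5,6): δ = 133.91°  ·
antipodal pairs: 8

count = 8; pairs: (0,3), (0,4), (1,3), (1,4), (1,5), (2,4), (2,5), (2,6)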